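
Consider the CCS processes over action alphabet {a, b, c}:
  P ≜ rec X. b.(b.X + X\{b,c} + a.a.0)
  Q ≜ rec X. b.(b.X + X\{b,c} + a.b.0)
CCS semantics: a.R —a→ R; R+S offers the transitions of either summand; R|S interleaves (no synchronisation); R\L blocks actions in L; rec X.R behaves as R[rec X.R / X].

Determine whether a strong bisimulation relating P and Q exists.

P ≁ Q

LTS(P): 4 reachable states
  u0 = rec X. b.(b.X + X\{b,c} + a.a.0) → —b→ u1
  u1 = b.(rec X. b.(b.X + X\{b,c} + a.a.0)) + (rec X. b.(b.X + X\{b,c} + a.a.0))\{b,c} + a.a.0 → —a→ u2, —b→ u0
  u2 = a.0 → —a→ u3
  u3 = 0 → deadlocked
LTS(Q): 4 reachable states
  v0 = rec X. b.(b.X + X\{b,c} + a.b.0) → —b→ v1
  v1 = b.(rec X. b.(b.X + X\{b,c} + a.b.0)) + (rec X. b.(b.X + X\{b,c} + a.b.0))\{b,c} + a.b.0 → —a→ v2, —b→ v0
  v2 = b.0 → —b→ v3
  v3 = 0 → deadlocked
Bisimilarity quotient blocks:
  B0 = {u0}
  B1 = {u1}
  B2 = {u2}
  B3 = {u3, v3}
  B4 = {v0}
  B5 = {v1}
  B6 = {v2}
u0 ∈ B0, v0 ∈ B4 → different blocks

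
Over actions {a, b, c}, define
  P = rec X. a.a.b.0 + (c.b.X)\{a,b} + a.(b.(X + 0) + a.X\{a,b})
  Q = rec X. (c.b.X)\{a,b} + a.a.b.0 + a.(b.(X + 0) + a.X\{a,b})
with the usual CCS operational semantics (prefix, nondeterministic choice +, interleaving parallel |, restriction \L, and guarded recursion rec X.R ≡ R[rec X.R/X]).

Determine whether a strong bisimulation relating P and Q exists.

P's transition system — 9 states:
  m0 = rec X. a.a.b.0 + (c.b.X)\{a,b} + a.(b.(X + 0) + a.X\{a,b}) ⊢ =a=> m1, =a=> m2, =c=> m3
  m1 = a.b.0 ⊢ =a=> m4
  m2 = b.((rec X. a.a.b.0 + (c.b.X)\{a,b} + a.(b.(X + 0) + a.X\{a,b})) + 0) + a.(rec X. a.a.b.0 + (c.b.X)\{a,b} + a.(b.(X + 0) + a.X\{a,b}))\{a,b} ⊢ =a=> m5, =b=> m6
  m3 = (b.(rec X. a.a.b.0 + (c.b.X)\{a,b} + a.(b.(X + 0) + a.X\{a,b})))\{a,b} ⊢ deadlocked
  m4 = b.0 ⊢ =b=> m7
  m5 = (rec X. a.a.b.0 + (c.b.X)\{a,b} + a.(b.(X + 0) + a.X\{a,b}))\{a,b} ⊢ =c=> m8
  m6 = (rec X. a.a.b.0 + (c.b.X)\{a,b} + a.(b.(X + 0) + a.X\{a,b})) + 0 ⊢ =a=> m1, =a=> m2, =c=> m3
  m7 = 0 ⊢ deadlocked
  m8 = (b.(rec X. a.a.b.0 + (c.b.X)\{a,b} + a.(b.(X + 0) + a.X\{a,b})))\{a,b}\{a,b} ⊢ deadlocked
Q's transition system — 9 states:
  n0 = rec X. (c.b.X)\{a,b} + a.a.b.0 + a.(b.(X + 0) + a.X\{a,b}) ⊢ =a=> n1, =a=> n2, =c=> n3
  n1 = a.b.0 ⊢ =a=> n4
  n2 = b.((rec X. (c.b.X)\{a,b} + a.a.b.0 + a.(b.(X + 0) + a.X\{a,b})) + 0) + a.(rec X. (c.b.X)\{a,b} + a.a.b.0 + a.(b.(X + 0) + a.X\{a,b}))\{a,b} ⊢ =a=> n5, =b=> n6
  n3 = (b.(rec X. (c.b.X)\{a,b} + a.a.b.0 + a.(b.(X + 0) + a.X\{a,b})))\{a,b} ⊢ deadlocked
  n4 = b.0 ⊢ =b=> n7
  n5 = (rec X. (c.b.X)\{a,b} + a.a.b.0 + a.(b.(X + 0) + a.X\{a,b}))\{a,b} ⊢ =c=> n8
  n6 = (rec X. (c.b.X)\{a,b} + a.a.b.0 + a.(b.(X + 0) + a.X\{a,b})) + 0 ⊢ =a=> n1, =a=> n2, =c=> n3
  n7 = 0 ⊢ deadlocked
  n8 = (b.(rec X. (c.b.X)\{a,b} + a.a.b.0 + a.(b.(X + 0) + a.X\{a,b})))\{a,b}\{a,b} ⊢ deadlocked
Bisimilarity quotient blocks:
  B0 = {m0, m6, n0, n6}
  B1 = {m1, n1}
  B2 = {m4, n4}
  B3 = {m3, m7, m8, n3, n7, n8}
  B4 = {m2, n2}
  B5 = {m5, n5}
m0 ∈ B0, n0 ∈ B0 → same block

YES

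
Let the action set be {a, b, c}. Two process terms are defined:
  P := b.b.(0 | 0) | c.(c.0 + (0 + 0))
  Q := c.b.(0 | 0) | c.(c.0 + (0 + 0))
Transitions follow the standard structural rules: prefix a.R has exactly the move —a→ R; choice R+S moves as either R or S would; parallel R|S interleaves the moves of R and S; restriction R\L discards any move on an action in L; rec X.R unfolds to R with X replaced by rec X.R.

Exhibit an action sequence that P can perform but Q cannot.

b

P's transition system — 9 states:
  s0 = b.b.(0 | 0) | c.(c.0 + (0 + 0)) ⊢ =b=> s1, =c=> s2
  s1 = b.(0 | 0) | c.(c.0 + (0 + 0)) ⊢ =b=> s3, =c=> s4
  s2 = b.b.(0 | 0) | (c.0 + (0 + 0)) ⊢ =b=> s4, =c=> s5
  s3 = 0 | 0 | c.(c.0 + (0 + 0)) ⊢ =c=> s6
  s4 = b.(0 | 0) | (c.0 + (0 + 0)) ⊢ =b=> s6, =c=> s7
  s5 = b.b.(0 | 0) | 0 ⊢ =b=> s7
  s6 = 0 | 0 | (c.0 + (0 + 0)) ⊢ =c=> s8
  s7 = b.(0 | 0) | 0 ⊢ =b=> s8
  s8 = 0 | 0 | 0 ⊢ deadlocked
Q's transition system — 9 states:
  t0 = c.b.(0 | 0) | c.(c.0 + (0 + 0)) ⊢ =c=> t1, =c=> t2
  t1 = b.(0 | 0) | c.(c.0 + (0 + 0)) ⊢ =b=> t3, =c=> t4
  t2 = c.b.(0 | 0) | (c.0 + (0 + 0)) ⊢ =c=> t4, =c=> t5
  t3 = 0 | 0 | c.(c.0 + (0 + 0)) ⊢ =c=> t6
  t4 = b.(0 | 0) | (c.0 + (0 + 0)) ⊢ =b=> t6, =c=> t7
  t5 = c.b.(0 | 0) | 0 ⊢ =c=> t7
  t6 = 0 | 0 | (c.0 + (0 + 0)) ⊢ =c=> t8
  t7 = b.(0 | 0) | 0 ⊢ =b=> t8
  t8 = 0 | 0 | 0 ⊢ deadlocked
Executing b from P (initial set {s0}):
  [1] b ⇒ {s1}
  P completes σ.
Executing b from Q (initial set {t0}):
  [1] b ⇒ no successor for Q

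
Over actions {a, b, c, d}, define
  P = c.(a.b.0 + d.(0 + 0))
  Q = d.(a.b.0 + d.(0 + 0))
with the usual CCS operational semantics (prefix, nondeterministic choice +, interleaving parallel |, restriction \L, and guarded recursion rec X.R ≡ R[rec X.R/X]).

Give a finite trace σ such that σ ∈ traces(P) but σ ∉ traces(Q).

P's transition system — 5 states:
  s0 = c.(a.b.0 + d.(0 + 0)) has moves —c→ s1
  s1 = a.b.0 + d.(0 + 0) has moves —a→ s2, —d→ s3
  s2 = b.0 has moves —b→ s4
  s3 = 0 + 0 has moves ∅
  s4 = 0 has moves ∅
Q's transition system — 5 states:
  t0 = d.(a.b.0 + d.(0 + 0)) has moves —d→ t1
  t1 = a.b.0 + d.(0 + 0) has moves —a→ t2, —d→ t3
  t2 = b.0 has moves —b→ t4
  t3 = 0 + 0 has moves ∅
  t4 = 0 has moves ∅
Trace ⟨c⟩ through P, begin at {s0}:
  [1] c ⇒ {s1}
  P completes σ.
Trace ⟨c⟩ through Q, begin at {t0}:
  [1] c ⇒ no successor for Q

c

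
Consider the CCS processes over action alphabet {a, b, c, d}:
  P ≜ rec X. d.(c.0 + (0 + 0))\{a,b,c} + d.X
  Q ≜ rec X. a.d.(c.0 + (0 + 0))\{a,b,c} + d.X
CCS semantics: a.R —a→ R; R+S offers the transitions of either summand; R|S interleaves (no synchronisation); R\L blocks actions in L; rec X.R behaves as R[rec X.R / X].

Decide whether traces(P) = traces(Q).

Reachable graph of P (2 states):
  m0 = rec X. d.(c.0 + (0 + 0))\{a,b,c} + d.X ⊢ -d-> m0, -d-> m1
  m1 = (c.0 + (0 + 0))\{a,b,c} ⊢ (no moves)
Reachable graph of Q (3 states):
  n0 = rec X. a.d.(c.0 + (0 + 0))\{a,b,c} + d.X ⊢ -a-> n1, -d-> n0
  n1 = d.(c.0 + (0 + 0))\{a,b,c} ⊢ -d-> n2
  n2 = (c.0 + (0 + 0))\{a,b,c} ⊢ (no moves)
Run σ = ⟨a⟩ on Q: start {n0}
  step 1 (a): {n1}
  ✓ Q
Run σ = ⟨a⟩ on P: start {m0}
  step 1 (a): ∅ (P stuck)

traces(P) ≠ traces(Q) — witness ⟨a⟩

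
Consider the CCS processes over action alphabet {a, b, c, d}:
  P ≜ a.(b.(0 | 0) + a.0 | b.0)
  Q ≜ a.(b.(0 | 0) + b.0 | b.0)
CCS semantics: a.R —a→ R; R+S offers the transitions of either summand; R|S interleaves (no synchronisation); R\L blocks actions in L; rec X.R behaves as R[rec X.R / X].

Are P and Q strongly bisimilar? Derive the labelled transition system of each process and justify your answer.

not bisimilar

Reachable graph of P (5 states):
  p0 = a.(b.(0 | 0) + a.0 | b.0) → -a-> p1
  p1 = b.(0 | 0) + a.0 | b.0 → -a-> p2, -b-> p3, -b-> p4
  p2 = 0 | b.0 → -b-> p3
  p3 = 0 | 0 → deadlocked
  p4 = a.0 | 0 → -a-> p3
Reachable graph of Q (5 states):
  q0 = a.(b.(0 | 0) + b.0 | b.0) → -a-> q1
  q1 = b.(0 | 0) + b.0 | b.0 → -b-> q2, -b-> q3, -b-> q4
  q2 = 0 | 0 → deadlocked
  q3 = 0 | b.0 → -b-> q2
  q4 = b.0 | 0 → -b-> q2
Partition-refinement fixed point:
  B0 = {p0}
  B1 = {p1}
  B2 = {p2, q3, q4}
  B3 = {p3, q2}
  B4 = {p4}
  B5 = {q0}
  B6 = {q1}
p0 ∈ B0, q0 ∈ B5 → different blocks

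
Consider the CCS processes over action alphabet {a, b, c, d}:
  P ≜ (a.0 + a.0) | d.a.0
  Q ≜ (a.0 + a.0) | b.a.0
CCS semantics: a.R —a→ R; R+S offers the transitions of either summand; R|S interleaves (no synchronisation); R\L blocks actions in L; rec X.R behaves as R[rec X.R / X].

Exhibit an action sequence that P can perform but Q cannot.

P's transition system — 6 states:
  u0 = (a.0 + a.0) | d.a.0 ⊢ ··a··> u1, ··d··> u2
  u1 = 0 | d.a.0 ⊢ ··d··> u3
  u2 = (a.0 + a.0) | a.0 ⊢ ··a··> u3, ··a··> u4
  u3 = 0 | a.0 ⊢ ··a··> u5
  u4 = (a.0 + a.0) | 0 ⊢ ··a··> u5
  u5 = 0 | 0 ⊢ ·
Q's transition system — 6 states:
  v0 = (a.0 + a.0) | b.a.0 ⊢ ··a··> v1, ··b··> v2
  v1 = 0 | b.a.0 ⊢ ··b··> v3
  v2 = (a.0 + a.0) | a.0 ⊢ ··a··> v3, ··a··> v4
  v3 = 0 | a.0 ⊢ ··a··> v5
  v4 = (a.0 + a.0) | 0 ⊢ ··a··> v5
  v5 = 0 | 0 ⊢ ·
Executing d from P (initial set {u0}):
  [1] d ⇒ {u2}
  — P admits the full trace.
Executing d from Q (initial set {v0}):
  [1] d ⇒ no successor for Q

d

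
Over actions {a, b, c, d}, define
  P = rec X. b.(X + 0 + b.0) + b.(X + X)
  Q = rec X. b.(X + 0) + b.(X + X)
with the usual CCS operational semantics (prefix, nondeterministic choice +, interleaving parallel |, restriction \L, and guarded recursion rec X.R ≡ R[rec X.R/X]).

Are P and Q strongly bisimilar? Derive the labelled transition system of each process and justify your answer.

NO

P's transition system — 4 states:
  s0 = rec X. b.(X + 0 + b.0) + b.(X + X) has moves —b→ s1, —b→ s2
  s1 = (rec X. b.(X + 0 + b.0) + b.(X + X)) + (rec X. b.(X + 0 + b.0) + b.(X + X)) has moves —b→ s1, —b→ s2
  s2 = (rec X. b.(X + 0 + b.0) + b.(X + X)) + 0 + b.0 has moves —b→ s1, —b→ s2, —b→ s3
  s3 = 0 has moves (no moves)
Q's transition system — 3 states:
  t0 = rec X. b.(X + 0) + b.(X + X) has moves —b→ t1, —b→ t2
  t1 = (rec X. b.(X + 0) + b.(X + X)) + (rec X. b.(X + 0) + b.(X + X)) has moves —b→ t1, —b→ t2
  t2 = (rec X. b.(X + 0) + b.(X + X)) + 0 has moves —b→ t1, —b→ t2
Partition-refinement fixed point:
  B0 = {s0, s1}
  B1 = {s2}
  B2 = {s3}
  B3 = {t0, t1, t2}
s0 ∈ B0, t0 ∈ B3 → different blocks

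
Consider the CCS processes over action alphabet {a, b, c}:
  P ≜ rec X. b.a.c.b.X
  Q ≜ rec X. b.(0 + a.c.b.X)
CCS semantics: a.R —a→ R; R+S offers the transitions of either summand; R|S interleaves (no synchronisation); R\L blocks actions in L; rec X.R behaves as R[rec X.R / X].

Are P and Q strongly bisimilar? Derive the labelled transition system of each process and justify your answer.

YES

P's transition system — 4 states:
  u0 = rec X. b.a.c.b.X ⊢ -b-> u1
  u1 = a.c.b.(rec X. b.a.c.b.X) ⊢ -a-> u2
  u2 = c.b.(rec X. b.a.c.b.X) ⊢ -c-> u3
  u3 = b.(rec X. b.a.c.b.X) ⊢ -b-> u0
Q's transition system — 4 states:
  v0 = rec X. b.(0 + a.c.b.X) ⊢ -b-> v1
  v1 = 0 + a.c.b.(rec X. b.(0 + a.c.b.X)) ⊢ -a-> v2
  v2 = c.b.(rec X. b.(0 + a.c.b.X)) ⊢ -c-> v3
  v3 = b.(rec X. b.(0 + a.c.b.X)) ⊢ -b-> v0
Coarsest stable partition (strong bisimilarity classes):
  B0 = {u0, v0}
  B1 = {u1, v1}
  B2 = {u2, v2}
  B3 = {u3, v3}
u0 ∈ B0, v0 ∈ B0 → same block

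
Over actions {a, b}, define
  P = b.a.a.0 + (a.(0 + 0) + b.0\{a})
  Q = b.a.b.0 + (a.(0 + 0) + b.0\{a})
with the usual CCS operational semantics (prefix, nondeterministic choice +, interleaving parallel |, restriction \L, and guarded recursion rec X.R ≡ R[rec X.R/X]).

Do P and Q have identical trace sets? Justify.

Reachable graph of P (6 states):
  p0 = b.a.a.0 + (a.(0 + 0) + b.0\{a}) → —a→ p1, —b→ p2, —b→ p3
  p1 = 0 + 0 → ∅
  p2 = 0\{a} → ∅
  p3 = a.a.0 → —a→ p4
  p4 = a.0 → —a→ p5
  p5 = 0 → ∅
Reachable graph of Q (6 states):
  q0 = b.a.b.0 + (a.(0 + 0) + b.0\{a}) → —a→ q1, —b→ q2, —b→ q3
  q1 = 0 + 0 → ∅
  q2 = 0\{a} → ∅
  q3 = a.b.0 → —a→ q4
  q4 = b.0 → —b→ q5
  q5 = 0 → ∅
Trace ⟨baa⟩ through P, begin at {p0}:
  [1] b ⇒ {p2, p3}
  [2] a ⇒ {p4}
  [3] a ⇒ {p5}
  P completes σ.
Trace ⟨baa⟩ through Q, begin at {q0}:
  [1] b ⇒ {q2, q3}
  [2] a ⇒ {q4}
  [3] a ⇒ ∅  — Q cannot continue

traces(P) ≠ traces(Q) — witness ⟨baa⟩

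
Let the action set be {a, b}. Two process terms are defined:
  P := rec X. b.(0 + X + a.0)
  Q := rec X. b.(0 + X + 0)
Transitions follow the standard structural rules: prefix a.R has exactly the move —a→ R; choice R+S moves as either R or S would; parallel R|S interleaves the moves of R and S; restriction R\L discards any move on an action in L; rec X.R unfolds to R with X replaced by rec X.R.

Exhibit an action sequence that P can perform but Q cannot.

ba

Reachable graph of P (3 states):
  m0 = rec X. b.(0 + X + a.0) | =b=> m1
  m1 = 0 + (rec X. b.(0 + X + a.0)) + a.0 | =a=> m2, =b=> m1
  m2 = 0 | ·
Reachable graph of Q (2 states):
  n0 = rec X. b.(0 + X + 0) | =b=> n1
  n1 = 0 + (rec X. b.(0 + X + 0)) + 0 | =b=> n1
Trace ⟨ba⟩ through P, begin at {m0}:
  [1] b ⇒ {m1}
  [2] a ⇒ {m2}
  — P admits the full trace.
Trace ⟨ba⟩ through Q, begin at {n0}:
  [1] b ⇒ {n1}
  [2] a ⇒ no successor for Q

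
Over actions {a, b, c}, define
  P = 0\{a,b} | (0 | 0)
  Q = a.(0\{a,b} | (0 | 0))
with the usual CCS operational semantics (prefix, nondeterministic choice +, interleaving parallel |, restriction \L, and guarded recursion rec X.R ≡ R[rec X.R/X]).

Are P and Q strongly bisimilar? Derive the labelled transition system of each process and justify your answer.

not bisimilar

Reachable graph of P (1 states):
  m0 = 0\{a,b} | (0 | 0) | deadlocked
Reachable graph of Q (2 states):
  n0 = a.(0\{a,b} | (0 | 0)) | —a→ n1
  n1 = 0\{a,b} | (0 | 0) | deadlocked
Partition-refinement fixed point:
  B0 = {m0, n1}
  B1 = {n0}
m0 ∈ B0, n0 ∈ B1 → different blocks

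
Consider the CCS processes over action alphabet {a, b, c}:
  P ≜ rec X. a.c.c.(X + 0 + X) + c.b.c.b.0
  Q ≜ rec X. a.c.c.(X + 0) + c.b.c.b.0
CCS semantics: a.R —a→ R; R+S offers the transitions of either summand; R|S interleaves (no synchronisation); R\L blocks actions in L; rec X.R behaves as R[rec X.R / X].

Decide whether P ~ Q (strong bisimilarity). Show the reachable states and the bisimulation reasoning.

LTS(P): 8 reachable states
  s0 = rec X. a.c.c.(X + 0 + X) + c.b.c.b.0 → ··a··> s1, ··c··> s2
  s1 = c.c.((rec X. a.c.c.(X + 0 + X) + c.b.c.b.0) + 0 + (rec X. a.c.c.(X + 0 + X) + c.b.c.b.0)) → ··c··> s3
  s2 = b.c.b.0 → ··b··> s4
  s3 = c.((rec X. a.c.c.(X + 0 + X) + c.b.c.b.0) + 0 + (rec X. a.c.c.(X + 0 + X) + c.b.c.b.0)) → ··c··> s5
  s4 = c.b.0 → ··c··> s6
  s5 = (rec X. a.c.c.(X + 0 + X) + c.b.c.b.0) + 0 + (rec X. a.c.c.(X + 0 + X) + c.b.c.b.0) → ··a··> s1, ··c··> s2
  s6 = b.0 → ··b··> s7
  s7 = 0 → (no moves)
LTS(Q): 8 reachable states
  t0 = rec X. a.c.c.(X + 0) + c.b.c.b.0 → ··a··> t1, ··c··> t2
  t1 = c.c.((rec X. a.c.c.(X + 0) + c.b.c.b.0) + 0) → ··c··> t3
  t2 = b.c.b.0 → ··b··> t4
  t3 = c.((rec X. a.c.c.(X + 0) + c.b.c.b.0) + 0) → ··c··> t5
  t4 = c.b.0 → ··c··> t6
  t5 = (rec X. a.c.c.(X + 0) + c.b.c.b.0) + 0 → ··a··> t1, ··c··> t2
  t6 = b.0 → ··b··> t7
  t7 = 0 → (no moves)
Bisimilarity quotient blocks:
  B0 = {s0, s5, t0, t5}
  B1 = {s1, t1}
  B2 = {s3, t3}
  B3 = {s2, t2}
  B4 = {s4, t4}
  B5 = {s6, t6}
  B6 = {s7, t7}
s0 ∈ B0, t0 ∈ B0 → same block

YES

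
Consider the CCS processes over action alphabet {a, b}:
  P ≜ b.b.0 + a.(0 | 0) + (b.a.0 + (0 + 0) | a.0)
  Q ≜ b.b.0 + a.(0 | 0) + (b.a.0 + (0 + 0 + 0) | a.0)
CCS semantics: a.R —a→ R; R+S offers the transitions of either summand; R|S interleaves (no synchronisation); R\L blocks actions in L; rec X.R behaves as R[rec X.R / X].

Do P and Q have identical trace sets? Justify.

LTS(P): 6 reachable states
  p0 = b.b.0 + a.(0 | 0) + (b.a.0 + (0 + 0) | a.0) → ··a··> p1, ··a··> p2, ··b··> p3, ··b··> p4
  p1 = (0 + 0) | 0 → stopped
  p2 = 0 | 0 → stopped
  p3 = a.0 → ··a··> p5
  p4 = b.0 → ··b··> p5
  p5 = 0 → stopped
LTS(Q): 6 reachable states
  q0 = b.b.0 + a.(0 | 0) + (b.a.0 + (0 + 0 + 0) | a.0) → ··a··> q1, ··a··> q2, ··b··> q3, ··b··> q4
  q1 = (0 + 0 + 0) | 0 → stopped
  q2 = 0 | 0 → stopped
  q3 = a.0 → ··a··> q5
  q4 = b.0 → ··b··> q5
  q5 = 0 → stopped
Bisimilarity quotient blocks:
  B0 = {p0, q0}
  B1 = {p1, p2, p5, q1, q2, q5}
  B2 = {p3, q3}
  B3 = {p4, q4}
p0 ∈ B0, q0 ∈ B0 → same block
Bisimilar ⇒ trace-equivalent.

traces(P) = traces(Q)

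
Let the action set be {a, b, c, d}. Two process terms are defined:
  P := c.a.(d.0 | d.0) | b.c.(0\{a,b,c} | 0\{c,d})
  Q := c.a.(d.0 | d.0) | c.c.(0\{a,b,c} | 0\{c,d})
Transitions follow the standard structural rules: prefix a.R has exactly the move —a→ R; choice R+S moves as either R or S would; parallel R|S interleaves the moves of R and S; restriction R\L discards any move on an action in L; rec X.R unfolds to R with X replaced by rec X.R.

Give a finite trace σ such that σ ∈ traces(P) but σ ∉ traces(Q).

LTS(P): 18 reachable states
  p0 = c.a.(d.0 | d.0) | b.c.(0\{a,b,c} | 0\{c,d}) :: --b--▸ p1, --c--▸ p2
  p1 = c.a.(d.0 | d.0) | c.(0\{a,b,c} | 0\{c,d}) :: --c--▸ p3, --c--▸ p4
  p2 = a.(d.0 | d.0) | b.c.(0\{a,b,c} | 0\{c,d}) :: --a--▸ p5, --b--▸ p3
  p3 = a.(d.0 | d.0) | c.(0\{a,b,c} | 0\{c,d}) :: --a--▸ p6, --c--▸ p7
  p4 = c.a.(d.0 | d.0) | (0\{a,b,c} | 0\{c,d}) :: --c--▸ p7
  p5 = d.0 | d.0 | b.c.(0\{a,b,c} | 0\{c,d}) :: --b--▸ p6, --d--▸ p8, --d--▸ p9
  p6 = d.0 | d.0 | c.(0\{a,b,c} | 0\{c,d}) :: --c--▸ p10, --d--▸ p11, --d--▸ p12
  p7 = a.(d.0 | d.0) | (0\{a,b,c} | 0\{c,d}) :: --a--▸ p10
  p8 = 0 | d.0 | b.c.(0\{a,b,c} | 0\{c,d}) :: --b--▸ p11, --d--▸ p13
  p9 = d.0 | 0 | b.c.(0\{a,b,c} | 0\{c,d}) :: --b--▸ p12, --d--▸ p13
  p10 = d.0 | d.0 | (0\{a,b,c} | 0\{c,d}) :: --d--▸ p14, --d--▸ p15
  p11 = 0 | d.0 | c.(0\{a,b,c} | 0\{c,d}) :: --c--▸ p14, --d--▸ p16
  p12 = d.0 | 0 | c.(0\{a,b,c} | 0\{c,d}) :: --c--▸ p15, --d--▸ p16
  p13 = 0 | 0 | b.c.(0\{a,b,c} | 0\{c,d}) :: --b--▸ p16
  p14 = 0 | d.0 | (0\{a,b,c} | 0\{c,d}) :: --d--▸ p17
  p15 = d.0 | 0 | (0\{a,b,c} | 0\{c,d}) :: --d--▸ p17
  p16 = 0 | 0 | c.(0\{a,b,c} | 0\{c,d}) :: --c--▸ p17
  p17 = 0 | 0 | (0\{a,b,c} | 0\{c,d}) :: ·
LTS(Q): 18 reachable states
  q0 = c.a.(d.0 | d.0) | c.c.(0\{a,b,c} | 0\{c,d}) :: --c--▸ q1, --c--▸ q2
  q1 = a.(d.0 | d.0) | c.c.(0\{a,b,c} | 0\{c,d}) :: --a--▸ q3, --c--▸ q4
  q2 = c.a.(d.0 | d.0) | c.(0\{a,b,c} | 0\{c,d}) :: --c--▸ q4, --c--▸ q5
  q3 = d.0 | d.0 | c.c.(0\{a,b,c} | 0\{c,d}) :: --c--▸ q6, --d--▸ q7, --d--▸ q8
  q4 = a.(d.0 | d.0) | c.(0\{a,b,c} | 0\{c,d}) :: --a--▸ q6, --c--▸ q9
  q5 = c.a.(d.0 | d.0) | (0\{a,b,c} | 0\{c,d}) :: --c--▸ q9
  q6 = d.0 | d.0 | c.(0\{a,b,c} | 0\{c,d}) :: --c--▸ q10, --d--▸ q11, --d--▸ q12
  q7 = 0 | d.0 | c.c.(0\{a,b,c} | 0\{c,d}) :: --c--▸ q11, --d--▸ q13
  q8 = d.0 | 0 | c.c.(0\{a,b,c} | 0\{c,d}) :: --c--▸ q12, --d--▸ q13
  q9 = a.(d.0 | d.0) | (0\{a,b,c} | 0\{c,d}) :: --a--▸ q10
  q10 = d.0 | d.0 | (0\{a,b,c} | 0\{c,d}) :: --d--▸ q14, --d--▸ q15
  q11 = 0 | d.0 | c.(0\{a,b,c} | 0\{c,d}) :: --c--▸ q14, --d--▸ q16
  q12 = d.0 | 0 | c.(0\{a,b,c} | 0\{c,d}) :: --c--▸ q15, --d--▸ q16
  q13 = 0 | 0 | c.c.(0\{a,b,c} | 0\{c,d}) :: --c--▸ q16
  q14 = 0 | d.0 | (0\{a,b,c} | 0\{c,d}) :: --d--▸ q17
  q15 = d.0 | 0 | (0\{a,b,c} | 0\{c,d}) :: --d--▸ q17
  q16 = 0 | 0 | c.(0\{a,b,c} | 0\{c,d}) :: --c--▸ q17
  q17 = 0 | 0 | (0\{a,b,c} | 0\{c,d}) :: ·
Executing b from P (initial set {p0}):
  step 1 (b): {p1}
  P completes σ.
Executing b from Q (initial set {q0}):
  step 1 (b): ∅  — Q cannot continue

b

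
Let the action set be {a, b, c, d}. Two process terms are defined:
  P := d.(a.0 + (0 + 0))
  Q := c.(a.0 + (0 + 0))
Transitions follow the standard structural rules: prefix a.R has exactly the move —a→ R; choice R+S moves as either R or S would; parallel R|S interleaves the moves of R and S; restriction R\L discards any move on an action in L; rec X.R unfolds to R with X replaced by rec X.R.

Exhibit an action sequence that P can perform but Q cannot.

d

LTS(P): 3 reachable states
  u0 = d.(a.0 + (0 + 0)) | —d→ u1
  u1 = a.0 + (0 + 0) | —a→ u2
  u2 = 0 | deadlocked
LTS(Q): 3 reachable states
  v0 = c.(a.0 + (0 + 0)) | —c→ v1
  v1 = a.0 + (0 + 0) | —a→ v2
  v2 = 0 | deadlocked
Executing d from P (initial set {u0}):
  after d @ step 1: {u1}
  — P admits the full trace.
Executing d from Q (initial set {v0}):
  after d @ step 1: no successor for Q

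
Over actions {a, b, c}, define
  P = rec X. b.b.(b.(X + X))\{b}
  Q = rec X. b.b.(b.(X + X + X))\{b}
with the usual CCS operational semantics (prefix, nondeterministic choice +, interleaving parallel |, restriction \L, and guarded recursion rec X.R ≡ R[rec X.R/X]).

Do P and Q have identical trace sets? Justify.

LTS(P): 3 reachable states
  u0 = rec X. b.b.(b.(X + X))\{b} ⊢ —b→ u1
  u1 = b.(b.((rec X. b.b.(b.(X + X))\{b}) + (rec X. b.b.(b.(X + X))\{b})))\{b} ⊢ —b→ u2
  u2 = (b.((rec X. b.b.(b.(X + X))\{b}) + (rec X. b.b.(b.(X + X))\{b})))\{b} ⊢ (no moves)
LTS(Q): 3 reachable states
  v0 = rec X. b.b.(b.(X + X + X))\{b} ⊢ —b→ v1
  v1 = b.(b.((rec X. b.b.(b.(X + X + X))\{b}) + (rec X. b.b.(b.(X + X + X))\{b}) + (rec X. b.b.(b.(X + X + X))\{b})))\{b} ⊢ —b→ v2
  v2 = (b.((rec X. b.b.(b.(X + X + X))\{b}) + (rec X. b.b.(b.(X + X + X))\{b}) + (rec X. b.b.(b.(X + X + X))\{b})))\{b} ⊢ (no moves)
Bisimilarity quotient blocks:
  B0 = {u0, v0}
  B1 = {u1, v1}
  B2 = {u2, v2}
u0 ∈ B0, v0 ∈ B0 → same block
Bisimilar ⇒ trace-equivalent.

YES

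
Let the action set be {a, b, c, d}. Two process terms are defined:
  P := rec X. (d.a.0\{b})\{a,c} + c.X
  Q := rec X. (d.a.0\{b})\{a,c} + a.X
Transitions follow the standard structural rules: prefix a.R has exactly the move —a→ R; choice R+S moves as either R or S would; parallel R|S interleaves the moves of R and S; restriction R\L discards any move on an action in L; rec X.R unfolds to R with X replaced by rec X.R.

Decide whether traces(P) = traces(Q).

LTS(P): 2 reachable states
  u0 = rec X. (d.a.0\{b})\{a,c} + c.X | =c=> u0, =d=> u1
  u1 = (a.0\{b})\{a,c} | (no moves)
LTS(Q): 2 reachable states
  v0 = rec X. (d.a.0\{b})\{a,c} + a.X | =a=> v0, =d=> v1
  v1 = (a.0\{b})\{a,c} | (no moves)
Run σ = ⟨c⟩ on P: start {u0}
  step 1 (c): {u0}
  — P admits the full trace.
Run σ = ⟨c⟩ on Q: start {v0}
  step 1 (c): no successor for Q

NO — witness ⟨c⟩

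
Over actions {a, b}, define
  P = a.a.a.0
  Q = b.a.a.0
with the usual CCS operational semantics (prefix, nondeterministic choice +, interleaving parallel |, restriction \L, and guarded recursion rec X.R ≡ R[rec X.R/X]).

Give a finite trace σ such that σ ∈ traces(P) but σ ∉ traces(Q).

LTS(P): 4 reachable states
  u0 = a.a.a.0 ⊢ —a→ u1
  u1 = a.a.0 ⊢ —a→ u2
  u2 = a.0 ⊢ —a→ u3
  u3 = 0 ⊢ (no moves)
LTS(Q): 4 reachable states
  v0 = b.a.a.0 ⊢ —b→ v1
  v1 = a.a.0 ⊢ —a→ v2
  v2 = a.0 ⊢ —a→ v3
  v3 = 0 ⊢ (no moves)
Run σ = ⟨a⟩ on P: start {u0}
  [1] a ⇒ {u1}
  — P admits the full trace.
Run σ = ⟨a⟩ on Q: start {v0}
  [1] a ⇒ ∅ (Q stuck)

a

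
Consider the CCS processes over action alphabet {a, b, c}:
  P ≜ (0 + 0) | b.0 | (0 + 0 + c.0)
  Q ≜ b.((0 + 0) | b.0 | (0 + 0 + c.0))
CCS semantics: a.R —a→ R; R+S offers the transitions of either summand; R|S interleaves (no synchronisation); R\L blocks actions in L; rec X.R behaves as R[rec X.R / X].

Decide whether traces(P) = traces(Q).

Reachable graph of P (4 states):
  u0 = (0 + 0) | b.0 | (0 + 0 + c.0) ⊢ -b-> u1, -c-> u2
  u1 = (0 + 0) | 0 | (0 + 0 + c.0) ⊢ -c-> u3
  u2 = (0 + 0) | b.0 | 0 ⊢ -b-> u3
  u3 = (0 + 0) | 0 | 0 ⊢ stopped
Reachable graph of Q (5 states):
  v0 = b.((0 + 0) | b.0 | (0 + 0 + c.0)) ⊢ -b-> v1
  v1 = (0 + 0) | b.0 | (0 + 0 + c.0) ⊢ -b-> v2, -c-> v3
  v2 = (0 + 0) | 0 | (0 + 0 + c.0) ⊢ -c-> v4
  v3 = (0 + 0) | b.0 | 0 ⊢ -b-> v4
  v4 = (0 + 0) | 0 | 0 ⊢ stopped
Run σ = ⟨c⟩ on P: start {u0}
  [1] c ⇒ {u2}
  ✓ P
Run σ = ⟨c⟩ on Q: start {v0}
  [1] c ⇒ ∅ (Q stuck)

NO — witness ⟨c⟩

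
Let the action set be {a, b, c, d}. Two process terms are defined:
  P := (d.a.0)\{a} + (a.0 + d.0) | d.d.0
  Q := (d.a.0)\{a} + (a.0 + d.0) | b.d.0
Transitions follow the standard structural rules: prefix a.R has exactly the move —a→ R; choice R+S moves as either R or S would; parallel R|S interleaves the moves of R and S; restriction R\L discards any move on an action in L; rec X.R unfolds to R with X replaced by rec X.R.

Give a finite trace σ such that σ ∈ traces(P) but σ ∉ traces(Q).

P's transition system — 7 states:
  m0 = (d.a.0)\{a} + (a.0 + d.0) | d.d.0 → -a-> m1, -d-> m1, -d-> m2, -d-> m3
  m1 = 0 | d.d.0 → -d-> m4
  m2 = (a.0 + d.0) | d.0 → -a-> m4, -d-> m4, -d-> m5
  m3 = (a.0)\{a} → deadlocked
  m4 = 0 | d.0 → -d-> m6
  m5 = (a.0 + d.0) | 0 → -a-> m6, -d-> m6
  m6 = 0 | 0 → deadlocked
Q's transition system — 7 states:
  n0 = (d.a.0)\{a} + (a.0 + d.0) | b.d.0 → -a-> n1, -b-> n2, -d-> n1, -d-> n3
  n1 = 0 | b.d.0 → -b-> n4
  n2 = (a.0 + d.0) | d.0 → -a-> n4, -d-> n4, -d-> n5
  n3 = (a.0)\{a} → deadlocked
  n4 = 0 | d.0 → -d-> n6
  n5 = (a.0 + d.0) | 0 → -a-> n6, -d-> n6
  n6 = 0 | 0 → deadlocked
Trace ⟨ad⟩ through P, begin at {m0}:
  step 1 (a): {m1}
  step 2 (d): {m4}
  P completes σ.
Trace ⟨ad⟩ through Q, begin at {n0}:
  step 1 (a): {n1}
  step 2 (d): ∅ (Q stuck)

ad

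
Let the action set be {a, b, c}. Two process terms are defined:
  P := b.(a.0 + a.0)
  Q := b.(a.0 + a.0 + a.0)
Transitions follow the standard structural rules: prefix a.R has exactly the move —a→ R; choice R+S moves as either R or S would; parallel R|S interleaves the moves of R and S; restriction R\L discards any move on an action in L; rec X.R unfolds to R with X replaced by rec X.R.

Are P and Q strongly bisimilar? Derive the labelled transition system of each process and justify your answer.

YES

P's transition system — 3 states:
  m0 = b.(a.0 + a.0) → —b→ m1
  m1 = a.0 + a.0 → —a→ m2
  m2 = 0 → (no moves)
Q's transition system — 3 states:
  n0 = b.(a.0 + a.0 + a.0) → —b→ n1
  n1 = a.0 + a.0 + a.0 → —a→ n2
  n2 = 0 → (no moves)
Coarsest stable partition (strong bisimilarity classes):
  B0 = {m0, n0}
  B1 = {m1, n1}
  B2 = {m2, n2}
m0 ∈ B0, n0 ∈ B0 → same block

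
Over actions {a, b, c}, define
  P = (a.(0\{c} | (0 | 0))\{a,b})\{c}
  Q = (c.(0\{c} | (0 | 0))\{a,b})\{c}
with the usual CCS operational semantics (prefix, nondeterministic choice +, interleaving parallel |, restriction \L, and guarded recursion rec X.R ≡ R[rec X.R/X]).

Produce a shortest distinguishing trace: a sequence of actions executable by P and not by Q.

a

P's transition system — 2 states:
  p0 = (a.(0\{c} | (0 | 0))\{a,b})\{c} | =a=> p1
  p1 = (0\{c} | (0 | 0))\{a,b}\{c} | deadlocked
Q's transition system — 1 states:
  q0 = (c.(0\{c} | (0 | 0))\{a,b})\{c} | deadlocked
Trace ⟨a⟩ through P, begin at {p0}:
  after a @ step 1: {p1}
  P completes σ.
Trace ⟨a⟩ through Q, begin at {q0}:
  after a @ step 1: ∅ (Q stuck)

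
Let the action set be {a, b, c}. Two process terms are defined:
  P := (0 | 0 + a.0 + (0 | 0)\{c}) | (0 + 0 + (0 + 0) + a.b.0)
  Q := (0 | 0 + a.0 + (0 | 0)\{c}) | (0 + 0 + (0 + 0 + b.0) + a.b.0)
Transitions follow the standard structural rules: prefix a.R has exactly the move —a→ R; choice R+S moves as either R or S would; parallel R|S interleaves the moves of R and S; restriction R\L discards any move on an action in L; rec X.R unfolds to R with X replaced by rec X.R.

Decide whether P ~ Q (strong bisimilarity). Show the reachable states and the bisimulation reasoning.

Reachable graph of P (6 states):
  p0 = (0 | 0 + a.0 + (0 | 0)\{c}) | (0 + 0 + (0 + 0) + a.b.0) :: -a-> p1, -a-> p2
  p1 = (0 | 0 + a.0 + (0 | 0)\{c}) | b.0 :: -a-> p3, -b-> p4
  p2 = 0 | (0 + 0 + (0 + 0) + a.b.0) :: -a-> p3
  p3 = 0 | b.0 :: -b-> p5
  p4 = (0 | 0 + a.0 + (0 | 0)\{c}) | 0 :: -a-> p5
  p5 = 0 | 0 :: (no moves)
Reachable graph of Q (6 states):
  q0 = (0 | 0 + a.0 + (0 | 0)\{c}) | (0 + 0 + (0 + 0 + b.0) + a.b.0) :: -a-> q1, -a-> q2, -b-> q3
  q1 = (0 | 0 + a.0 + (0 | 0)\{c}) | b.0 :: -a-> q4, -b-> q3
  q2 = 0 | (0 + 0 + (0 + 0 + b.0) + a.b.0) :: -a-> q4, -b-> q5
  q3 = (0 | 0 + a.0 + (0 | 0)\{c}) | 0 :: -a-> q5
  q4 = 0 | b.0 :: -b-> q5
  q5 = 0 | 0 :: (no moves)
Coarsest stable partition (strong bisimilarity classes):
  B0 = {p0}
  B1 = {p1, q1}
  B2 = {p3, q4}
  B3 = {p5, q5}
  B4 = {p4, q3}
  B5 = {p2}
  B6 = {q0}
  B7 = {q2}
p0 ∈ B0, q0 ∈ B6 → different blocks

P ≁ Q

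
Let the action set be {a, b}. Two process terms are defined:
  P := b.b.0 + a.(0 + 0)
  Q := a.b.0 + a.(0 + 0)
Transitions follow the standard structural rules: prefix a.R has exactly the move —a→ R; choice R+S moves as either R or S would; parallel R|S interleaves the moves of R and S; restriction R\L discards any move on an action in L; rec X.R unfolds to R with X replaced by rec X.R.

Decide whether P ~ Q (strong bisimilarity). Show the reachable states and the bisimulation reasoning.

LTS(P): 4 reachable states
  m0 = b.b.0 + a.(0 + 0) ⊢ -a-> m1, -b-> m2
  m1 = 0 + 0 ⊢ ·
  m2 = b.0 ⊢ -b-> m3
  m3 = 0 ⊢ ·
LTS(Q): 4 reachable states
  n0 = a.b.0 + a.(0 + 0) ⊢ -a-> n1, -a-> n2
  n1 = 0 + 0 ⊢ ·
  n2 = b.0 ⊢ -b-> n3
  n3 = 0 ⊢ ·
Coarsest stable partition (strong bisimilarity classes):
  B0 = {m0}
  B1 = {m1, m3, n1, n3}
  B2 = {m2, n2}
  B3 = {n0}
m0 ∈ B0, n0 ∈ B3 → different blocks

NO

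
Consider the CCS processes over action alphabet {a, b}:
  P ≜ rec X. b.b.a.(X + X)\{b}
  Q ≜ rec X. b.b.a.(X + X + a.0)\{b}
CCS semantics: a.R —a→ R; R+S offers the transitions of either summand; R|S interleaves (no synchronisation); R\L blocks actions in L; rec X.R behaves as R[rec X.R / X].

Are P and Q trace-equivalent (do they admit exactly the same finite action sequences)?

NO — witness ⟨bbaa⟩

LTS(P): 4 reachable states
  s0 = rec X. b.b.a.(X + X)\{b} | =b=> s1
  s1 = b.a.((rec X. b.b.a.(X + X)\{b}) + (rec X. b.b.a.(X + X)\{b}))\{b} | =b=> s2
  s2 = a.((rec X. b.b.a.(X + X)\{b}) + (rec X. b.b.a.(X + X)\{b}))\{b} | =a=> s3
  s3 = ((rec X. b.b.a.(X + X)\{b}) + (rec X. b.b.a.(X + X)\{b}))\{b} | deadlocked
LTS(Q): 5 reachable states
  t0 = rec X. b.b.a.(X + X + a.0)\{b} | =b=> t1
  t1 = b.a.((rec X. b.b.a.(X + X + a.0)\{b}) + (rec X. b.b.a.(X + X + a.0)\{b}) + a.0)\{b} | =b=> t2
  t2 = a.((rec X. b.b.a.(X + X + a.0)\{b}) + (rec X. b.b.a.(X + X + a.0)\{b}) + a.0)\{b} | =a=> t3
  t3 = ((rec X. b.b.a.(X + X + a.0)\{b}) + (rec X. b.b.a.(X + X + a.0)\{b}) + a.0)\{b} | =a=> t4
  t4 = 0\{b} | deadlocked
Executing bbaa from Q (initial set {t0}):
  [1] b ⇒ {t1}
  [2] b ⇒ {t2}
  [3] a ⇒ {t3}
  [4] a ⇒ {t4}
  ✓ Q
Executing bbaa from P (initial set {s0}):
  [1] b ⇒ {s1}
  [2] b ⇒ {s2}
  [3] a ⇒ {s3}
  [4] a ⇒ ∅ (P stuck)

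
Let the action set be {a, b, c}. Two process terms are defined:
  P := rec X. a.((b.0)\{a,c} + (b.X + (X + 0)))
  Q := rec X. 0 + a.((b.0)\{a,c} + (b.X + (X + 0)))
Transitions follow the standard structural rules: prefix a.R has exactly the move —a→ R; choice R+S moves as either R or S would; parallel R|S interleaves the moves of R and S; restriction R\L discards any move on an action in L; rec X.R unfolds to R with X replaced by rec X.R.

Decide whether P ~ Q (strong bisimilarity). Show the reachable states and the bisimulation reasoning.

Reachable graph of P (3 states):
  s0 = rec X. a.((b.0)\{a,c} + (b.X + (X + 0))) has moves -a-> s1
  s1 = (b.0)\{a,c} + (b.(rec X. a.((b.0)\{a,c} + (b.X + (X + 0)))) + ((rec X. a.((b.0)\{a,c} + (b.X + (X + 0)))) + 0)) has moves -a-> s1, -b-> s0, -b-> s2
  s2 = 0\{a,c} has moves ∅
Reachable graph of Q (3 states):
  t0 = rec X. 0 + a.((b.0)\{a,c} + (b.X + (X + 0))) has moves -a-> t1
  t1 = (b.0)\{a,c} + (b.(rec X. 0 + a.((b.0)\{a,c} + (b.X + (X + 0)))) + ((rec X. 0 + a.((b.0)\{a,c} + (b.X + (X + 0)))) + 0)) has moves -a-> t1, -b-> t0, -b-> t2
  t2 = 0\{a,c} has moves ∅
Coarsest stable partition (strong bisimilarity classes):
  B0 = {s0, t0}
  B1 = {s1, t1}
  B2 = {s2, t2}
s0 ∈ B0, t0 ∈ B0 → same block

P ~ Q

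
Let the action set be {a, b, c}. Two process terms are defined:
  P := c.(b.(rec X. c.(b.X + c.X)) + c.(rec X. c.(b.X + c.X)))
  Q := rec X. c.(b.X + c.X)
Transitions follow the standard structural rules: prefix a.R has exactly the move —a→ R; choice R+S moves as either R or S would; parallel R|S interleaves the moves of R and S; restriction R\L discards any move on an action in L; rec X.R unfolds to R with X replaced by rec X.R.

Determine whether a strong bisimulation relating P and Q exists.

P ~ Q

P's transition system — 3 states:
  m0 = c.(b.(rec X. c.(b.X + c.X)) + c.(rec X. c.(b.X + c.X))) :: =c=> m1
  m1 = b.(rec X. c.(b.X + c.X)) + c.(rec X. c.(b.X + c.X)) :: =b=> m2, =c=> m2
  m2 = rec X. c.(b.X + c.X) :: =c=> m1
Q's transition system — 2 states:
  n0 = rec X. c.(b.X + c.X) :: =c=> n1
  n1 = b.(rec X. c.(b.X + c.X)) + c.(rec X. c.(b.X + c.X)) :: =b=> n0, =c=> n0
Bisimilarity quotient blocks:
  B0 = {m0, m2, n0}
  B1 = {m1, n1}
m0 ∈ B0, n0 ∈ B0 → same block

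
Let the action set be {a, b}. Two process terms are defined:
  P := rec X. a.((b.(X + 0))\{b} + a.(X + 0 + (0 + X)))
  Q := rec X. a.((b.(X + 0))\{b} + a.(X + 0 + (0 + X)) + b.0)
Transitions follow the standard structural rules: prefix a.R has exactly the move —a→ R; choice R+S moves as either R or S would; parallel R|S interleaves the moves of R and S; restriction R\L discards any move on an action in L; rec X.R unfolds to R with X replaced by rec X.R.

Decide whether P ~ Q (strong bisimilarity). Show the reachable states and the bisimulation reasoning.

not bisimilar

LTS(P): 3 reachable states
  m0 = rec X. a.((b.(X + 0))\{b} + a.(X + 0 + (0 + X))) | ··a··> m1
  m1 = (b.((rec X. a.((b.(X + 0))\{b} + a.(X + 0 + (0 + X)))) + 0))\{b} + a.((rec X. a.((b.(X + 0))\{b} + a.(X + 0 + (0 + X)))) + 0 + (0 + (rec X. a.((b.(X + 0))\{b} + a.(X + 0 + (0 + X)))))) | ··a··> m2
  m2 = (rec X. a.((b.(X + 0))\{b} + a.(X + 0 + (0 + X)))) + 0 + (0 + (rec X. a.((b.(X + 0))\{b} + a.(X + 0 + (0 + X))))) | ··a··> m1
LTS(Q): 4 reachable states
  n0 = rec X. a.((b.(X + 0))\{b} + a.(X + 0 + (0 + X)) + b.0) | ··a··> n1
  n1 = (b.((rec X. a.((b.(X + 0))\{b} + a.(X + 0 + (0 + X)) + b.0)) + 0))\{b} + a.((rec X. a.((b.(X + 0))\{b} + a.(X + 0 + (0 + X)) + b.0)) + 0 + (0 + (rec X. a.((b.(X + 0))\{b} + a.(X + 0 + (0 + X)) + b.0)))) + b.0 | ··a··> n2, ··b··> n3
  n2 = (rec X. a.((b.(X + 0))\{b} + a.(X + 0 + (0 + X)) + b.0)) + 0 + (0 + (rec X. a.((b.(X + 0))\{b} + a.(X + 0 + (0 + X)) + b.0))) | ··a··> n1
  n3 = 0 | stopped
Coarsest stable partition (strong bisimilarity classes):
  B0 = {m0, m1, m2}
  B1 = {n0, n2}
  B2 = {n1}
  B3 = {n3}
m0 ∈ B0, n0 ∈ B1 → different blocks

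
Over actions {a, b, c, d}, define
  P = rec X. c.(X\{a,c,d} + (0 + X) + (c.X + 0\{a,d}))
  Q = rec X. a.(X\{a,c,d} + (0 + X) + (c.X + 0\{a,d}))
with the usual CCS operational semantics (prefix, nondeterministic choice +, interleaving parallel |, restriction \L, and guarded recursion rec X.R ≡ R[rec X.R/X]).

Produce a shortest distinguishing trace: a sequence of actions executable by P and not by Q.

c

P's transition system — 2 states:
  m0 = rec X. c.(X\{a,c,d} + (0 + X) + (c.X + 0\{a,d})) :: =c=> m1
  m1 = (rec X. c.(X\{a,c,d} + (0 + X) + (c.X + 0\{a,d})))\{a,c,d} + (0 + (rec X. c.(X\{a,c,d} + (0 + X) + (c.X + 0\{a,d})))) + (c.(rec X. c.(X\{a,c,d} + (0 + X) + (c.X + 0\{a,d}))) + 0\{a,d}) :: =c=> m0, =c=> m1
Q's transition system — 2 states:
  n0 = rec X. a.(X\{a,c,d} + (0 + X) + (c.X + 0\{a,d})) :: =a=> n1
  n1 = (rec X. a.(X\{a,c,d} + (0 + X) + (c.X + 0\{a,d})))\{a,c,d} + (0 + (rec X. a.(X\{a,c,d} + (0 + X) + (c.X + 0\{a,d})))) + (c.(rec X. a.(X\{a,c,d} + (0 + X) + (c.X + 0\{a,d}))) + 0\{a,d}) :: =a=> n1, =c=> n0
Executing c from P (initial set {m0}):
  after c @ step 1: {m1}
  P completes σ.
Executing c from Q (initial set {n0}):
  after c @ step 1: ∅  — Q cannot continue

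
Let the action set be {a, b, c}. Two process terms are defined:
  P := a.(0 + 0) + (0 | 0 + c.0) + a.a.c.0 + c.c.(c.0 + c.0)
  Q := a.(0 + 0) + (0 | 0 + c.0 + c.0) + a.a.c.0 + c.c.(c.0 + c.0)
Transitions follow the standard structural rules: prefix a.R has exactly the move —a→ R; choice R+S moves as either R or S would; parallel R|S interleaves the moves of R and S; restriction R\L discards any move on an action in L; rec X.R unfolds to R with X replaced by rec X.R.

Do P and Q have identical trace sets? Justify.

trace-equivalent

P's transition system — 7 states:
  m0 = a.(0 + 0) + (0 | 0 + c.0) + a.a.c.0 + c.c.(c.0 + c.0) ⊢ --a--▸ m1, --a--▸ m2, --c--▸ m3, --c--▸ m4
  m1 = 0 + 0 ⊢ deadlocked
  m2 = a.c.0 ⊢ --a--▸ m5
  m3 = 0 ⊢ deadlocked
  m4 = c.(c.0 + c.0) ⊢ --c--▸ m6
  m5 = c.0 ⊢ --c--▸ m3
  m6 = c.0 + c.0 ⊢ --c--▸ m3
Q's transition system — 7 states:
  n0 = a.(0 + 0) + (0 | 0 + c.0 + c.0) + a.a.c.0 + c.c.(c.0 + c.0) ⊢ --a--▸ n1, --a--▸ n2, --c--▸ n3, --c--▸ n4
  n1 = 0 + 0 ⊢ deadlocked
  n2 = a.c.0 ⊢ --a--▸ n5
  n3 = 0 ⊢ deadlocked
  n4 = c.(c.0 + c.0) ⊢ --c--▸ n6
  n5 = c.0 ⊢ --c--▸ n3
  n6 = c.0 + c.0 ⊢ --c--▸ n3
Coarsest stable partition (strong bisimilarity classes):
  B0 = {m0, n0}
  B1 = {m1, m3, n1, n3}
  B2 = {m4, n4}
  B3 = {m5, m6, n5, n6}
  B4 = {m2, n2}
m0 ∈ B0, n0 ∈ B0 → same block
Bisimilar ⇒ trace-equivalent.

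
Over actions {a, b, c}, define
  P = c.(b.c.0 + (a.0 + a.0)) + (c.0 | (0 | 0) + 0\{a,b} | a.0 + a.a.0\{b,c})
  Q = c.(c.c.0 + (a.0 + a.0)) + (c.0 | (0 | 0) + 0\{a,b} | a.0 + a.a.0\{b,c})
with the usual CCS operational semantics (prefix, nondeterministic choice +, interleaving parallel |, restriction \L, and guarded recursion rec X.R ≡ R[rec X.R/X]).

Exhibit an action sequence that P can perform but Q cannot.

LTS(P): 8 reachable states
  p0 = c.(b.c.0 + (a.0 + a.0)) + (c.0 | (0 | 0) + 0\{a,b} | a.0 + a.a.0\{b,c}) :: --a--▸ p1, --a--▸ p2, --c--▸ p3, --c--▸ p4
  p1 = 0\{a,b} | 0 :: ·
  p2 = a.0\{b,c} :: --a--▸ p5
  p3 = 0 | (0 | 0) :: ·
  p4 = b.c.0 + (a.0 + a.0) :: --a--▸ p6, --b--▸ p7
  p5 = 0\{b,c} :: ·
  p6 = 0 :: ·
  p7 = c.0 :: --c--▸ p6
LTS(Q): 8 reachable states
  q0 = c.(c.c.0 + (a.0 + a.0)) + (c.0 | (0 | 0) + 0\{a,b} | a.0 + a.a.0\{b,c}) :: --a--▸ q1, --a--▸ q2, --c--▸ q3, --c--▸ q4
  q1 = 0\{a,b} | 0 :: ·
  q2 = a.0\{b,c} :: --a--▸ q5
  q3 = 0 | (0 | 0) :: ·
  q4 = c.c.0 + (a.0 + a.0) :: --a--▸ q6, --c--▸ q7
  q5 = 0\{b,c} :: ·
  q6 = 0 :: ·
  q7 = c.0 :: --c--▸ q6
Trace ⟨cb⟩ through P, begin at {p0}:
  [1] c ⇒ {p3, p4}
  [2] b ⇒ {p7}
  — P admits the full trace.
Trace ⟨cb⟩ through Q, begin at {q0}:
  [1] c ⇒ {q3, q4}
  [2] b ⇒ ∅  — Q cannot continue

cb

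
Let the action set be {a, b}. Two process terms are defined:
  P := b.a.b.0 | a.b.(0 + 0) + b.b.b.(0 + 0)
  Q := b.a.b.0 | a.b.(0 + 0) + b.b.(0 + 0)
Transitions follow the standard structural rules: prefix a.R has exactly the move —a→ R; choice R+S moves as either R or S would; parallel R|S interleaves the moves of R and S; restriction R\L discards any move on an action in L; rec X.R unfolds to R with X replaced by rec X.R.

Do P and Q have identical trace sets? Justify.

Reachable graph of P (15 states):
  p0 = b.a.b.0 | a.b.(0 + 0) + b.b.b.(0 + 0) | ··a··> p1, ··b··> p2, ··b··> p3
  p1 = b.a.b.0 | b.(0 + 0) | ··b··> p4, ··b··> p5
  p2 = a.b.0 | a.b.(0 + 0) | ··a··> p4, ··a··> p6
  p3 = b.b.(0 + 0) | ··b··> p7
  p4 = a.b.0 | b.(0 + 0) | ··a··> p8, ··b··> p9
  p5 = b.a.b.0 | (0 + 0) | ··b··> p9
  p6 = b.0 | a.b.(0 + 0) | ··a··> p8, ··b··> p10
  p7 = b.(0 + 0) | ··b··> p11
  p8 = b.0 | b.(0 + 0) | ··b··> p12, ··b··> p13
  p9 = a.b.0 | (0 + 0) | ··a··> p13
  p10 = 0 | a.b.(0 + 0) | ··a··> p12
  p11 = 0 + 0 | deadlocked
  p12 = 0 | b.(0 + 0) | ··b··> p14
  p13 = b.0 | (0 + 0) | ··b··> p14
  p14 = 0 | (0 + 0) | deadlocked
Reachable graph of Q (14 states):
  q0 = b.a.b.0 | a.b.(0 + 0) + b.b.(0 + 0) | ··a··> q1, ··b··> q2, ··b··> q3
  q1 = b.a.b.0 | b.(0 + 0) | ··b··> q4, ··b··> q5
  q2 = a.b.0 | a.b.(0 + 0) | ··a··> q4, ··a··> q6
  q3 = b.(0 + 0) | ··b··> q7
  q4 = a.b.0 | b.(0 + 0) | ··a··> q8, ··b··> q9
  q5 = b.a.b.0 | (0 + 0) | ··b··> q9
  q6 = b.0 | a.b.(0 + 0) | ··a··> q8, ··b··> q10
  q7 = 0 + 0 | deadlocked
  q8 = b.0 | b.(0 + 0) | ··b··> q11, ··b··> q12
  q9 = a.b.0 | (0 + 0) | ··a··> q12
  q10 = 0 | a.b.(0 + 0) | ··a··> q11
  q11 = 0 | b.(0 + 0) | ··b··> q13
  q12 = b.0 | (0 + 0) | ··b··> q13
  q13 = 0 | (0 + 0) | deadlocked
Trace ⟨bbb⟩ through P, begin at {p0}:
  step 1 (b): {p2, p3}
  step 2 (b): {p7}
  step 3 (b): {p11}
  — P admits the full trace.
Trace ⟨bbb⟩ through Q, begin at {q0}:
  step 1 (b): {q2, q3}
  step 2 (b): {q7}
  step 3 (b): ∅ (Q stuck)

trace-distinct — witness ⟨bbb⟩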